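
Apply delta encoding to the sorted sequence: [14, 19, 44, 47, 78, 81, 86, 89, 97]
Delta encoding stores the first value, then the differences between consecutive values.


First value: 14
Deltas:
  19 - 14 = 5
  44 - 19 = 25
  47 - 44 = 3
  78 - 47 = 31
  81 - 78 = 3
  86 - 81 = 5
  89 - 86 = 3
  97 - 89 = 8


Delta encoded: [14, 5, 25, 3, 31, 3, 5, 3, 8]


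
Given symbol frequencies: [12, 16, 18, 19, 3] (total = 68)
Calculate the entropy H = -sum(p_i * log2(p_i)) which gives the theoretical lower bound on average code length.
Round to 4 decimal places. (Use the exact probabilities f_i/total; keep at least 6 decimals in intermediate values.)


Per-symbol terms -p_i * log2(p_i) with p_i = f_i/68:
  p = 12/68 = 0.176471: log2(p) = -2.502500, -p*log2(p) = 0.441618
  p = 16/68 = 0.235294: log2(p) = -2.087463, -p*log2(p) = 0.491168
  p = 18/68 = 0.264706: log2(p) = -1.917538, -p*log2(p) = 0.507584
  p = 19/68 = 0.279412: log2(p) = -1.839535, -p*log2(p) = 0.513988
  p = 3/68 = 0.044118: log2(p) = -4.502500, -p*log2(p) = 0.198640
H = 0.441618 + 0.491168 + 0.507584 + 0.513988 + 0.198640 = 2.152998

H = 2.153 bits/symbol


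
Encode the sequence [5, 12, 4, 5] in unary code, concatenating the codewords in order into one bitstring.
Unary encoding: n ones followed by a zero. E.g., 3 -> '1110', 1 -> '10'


Encode each number as n ones followed by a terminating 0:
  5 -> 111110 (6 bits)
  12 -> 1111111111110 (13 bits)
  4 -> 11110 (5 bits)
  5 -> 111110 (6 bits)
Total length = 6 + 13 + 5 + 6 = 30 bits.

Unary([5, 12, 4, 5]) = 111110111111111111011110111110 (30 bits)


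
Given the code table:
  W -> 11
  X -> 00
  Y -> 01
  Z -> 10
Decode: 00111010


Decoding:
00 -> X
11 -> W
10 -> Z
10 -> Z


Result: XWZZ


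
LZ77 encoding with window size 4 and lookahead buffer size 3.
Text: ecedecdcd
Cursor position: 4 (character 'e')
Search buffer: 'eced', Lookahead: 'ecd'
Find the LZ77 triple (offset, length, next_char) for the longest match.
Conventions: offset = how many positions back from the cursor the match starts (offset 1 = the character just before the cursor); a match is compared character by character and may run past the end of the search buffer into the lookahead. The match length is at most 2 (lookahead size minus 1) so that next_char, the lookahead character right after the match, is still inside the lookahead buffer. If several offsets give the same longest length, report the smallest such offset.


Try each offset into the search buffer:
  offset=1 (pos 3, char 'd'): match length 0
  offset=2 (pos 2, char 'e'): match length 1
  offset=3 (pos 1, char 'c'): match length 0
  offset=4 (pos 0, char 'e'): match length 2
Longest match has length 2 at offset 4.
next_char = character at position 4 + 2 = 6 -> 'd'

Best match: offset=4, length=2 (matching 'ec' starting at position 0)
LZ77 triple: (4, 2, 'd')


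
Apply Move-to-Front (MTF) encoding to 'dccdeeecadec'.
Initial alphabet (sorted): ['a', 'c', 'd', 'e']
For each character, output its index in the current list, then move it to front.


MTF encoding:
'd': index 2 in ['a', 'c', 'd', 'e'] -> ['d', 'a', 'c', 'e']
'c': index 2 in ['d', 'a', 'c', 'e'] -> ['c', 'd', 'a', 'e']
'c': index 0 in ['c', 'd', 'a', 'e'] -> ['c', 'd', 'a', 'e']
'd': index 1 in ['c', 'd', 'a', 'e'] -> ['d', 'c', 'a', 'e']
'e': index 3 in ['d', 'c', 'a', 'e'] -> ['e', 'd', 'c', 'a']
'e': index 0 in ['e', 'd', 'c', 'a'] -> ['e', 'd', 'c', 'a']
'e': index 0 in ['e', 'd', 'c', 'a'] -> ['e', 'd', 'c', 'a']
'c': index 2 in ['e', 'd', 'c', 'a'] -> ['c', 'e', 'd', 'a']
'a': index 3 in ['c', 'e', 'd', 'a'] -> ['a', 'c', 'e', 'd']
'd': index 3 in ['a', 'c', 'e', 'd'] -> ['d', 'a', 'c', 'e']
'e': index 3 in ['d', 'a', 'c', 'e'] -> ['e', 'd', 'a', 'c']
'c': index 3 in ['e', 'd', 'a', 'c'] -> ['c', 'e', 'd', 'a']


Output: [2, 2, 0, 1, 3, 0, 0, 2, 3, 3, 3, 3]


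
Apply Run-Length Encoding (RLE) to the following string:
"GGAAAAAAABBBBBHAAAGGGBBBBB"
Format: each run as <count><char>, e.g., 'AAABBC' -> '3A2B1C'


Scanning runs left to right:
  i=0: run of 'G' x 2 -> '2G'
  i=2: run of 'A' x 7 -> '7A'
  i=9: run of 'B' x 5 -> '5B'
  i=14: run of 'H' x 1 -> '1H'
  i=15: run of 'A' x 3 -> '3A'
  i=18: run of 'G' x 3 -> '3G'
  i=21: run of 'B' x 5 -> '5B'

RLE = 2G7A5B1H3A3G5B


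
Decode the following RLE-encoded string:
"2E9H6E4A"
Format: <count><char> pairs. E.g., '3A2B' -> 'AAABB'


Expanding each <count><char> pair:
  2E -> 'EE'
  9H -> 'HHHHHHHHH'
  6E -> 'EEEEEE'
  4A -> 'AAAA'

Decoded = EEHHHHHHHHHEEEEEEAAAA


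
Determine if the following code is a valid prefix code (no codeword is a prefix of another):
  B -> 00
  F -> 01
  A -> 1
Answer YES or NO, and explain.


Checking each pair (does one codeword prefix another?):
  B='00' vs F='01': no prefix
  B='00' vs A='1': no prefix
  F='01' vs B='00': no prefix
  F='01' vs A='1': no prefix
  A='1' vs B='00': no prefix
  A='1' vs F='01': no prefix
No violation found over all pairs.

YES -- this is a valid prefix code. No codeword is a prefix of any other codeword.


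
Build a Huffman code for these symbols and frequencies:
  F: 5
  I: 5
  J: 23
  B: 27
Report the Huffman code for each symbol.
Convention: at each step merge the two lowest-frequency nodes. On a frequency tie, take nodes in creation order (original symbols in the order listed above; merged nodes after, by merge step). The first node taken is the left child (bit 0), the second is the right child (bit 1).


Huffman tree construction:
Step 1: Merge F(5) + I(5) = 10
Step 2: Merge (F+I)(10) + J(23) = 33
Step 3: Merge B(27) + ((F+I)+J)(33) = 60
Read each symbol's code off the tree from the root (left child = 0, right child = 1).

Codes:
  F: 100 (length 3)
  I: 101 (length 3)
  J: 11 (length 2)
  B: 0 (length 1)
Average code length: 103/60 = 1.7167 bits/symbol


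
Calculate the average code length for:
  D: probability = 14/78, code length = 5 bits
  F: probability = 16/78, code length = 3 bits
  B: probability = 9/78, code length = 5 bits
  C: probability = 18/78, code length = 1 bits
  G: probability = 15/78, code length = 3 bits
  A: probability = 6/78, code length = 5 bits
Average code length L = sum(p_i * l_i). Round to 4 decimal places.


Weighted contributions p_i * l_i:
  D: (14/78) * 5 = 70/78
  F: (16/78) * 3 = 48/78
  B: (9/78) * 5 = 45/78
  C: (18/78) * 1 = 18/78
  G: (15/78) * 3 = 45/78
  A: (6/78) * 5 = 30/78
Sum = (70 + 48 + 45 + 18 + 45 + 30)/78 = 256/78

L = 256/78 = 3.2821 bits/symbol


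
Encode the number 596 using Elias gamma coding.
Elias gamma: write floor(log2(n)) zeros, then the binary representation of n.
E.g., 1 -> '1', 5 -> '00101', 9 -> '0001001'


num_bits = floor(log2(596)) + 1 = 10
leading_zeros = num_bits - 1 = 9
binary(596) = 1001010100

Elias gamma(596) = '000000000' + '1001010100' = 0000000001001010100 (19 bits)


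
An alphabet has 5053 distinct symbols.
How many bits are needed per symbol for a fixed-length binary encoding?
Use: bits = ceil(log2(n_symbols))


log2(5053) = 12.3029
Bracket: 2^12 = 4096 < 5053 <= 2^13 = 8192
So ceil(log2(5053)) = 13

bits = ceil(log2(5053)) = ceil(12.3029) = 13 bits


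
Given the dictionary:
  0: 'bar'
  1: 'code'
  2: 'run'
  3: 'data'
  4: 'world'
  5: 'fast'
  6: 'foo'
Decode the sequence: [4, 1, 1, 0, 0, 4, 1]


Look up each index in the dictionary:
  4 -> 'world'
  1 -> 'code'
  1 -> 'code'
  0 -> 'bar'
  0 -> 'bar'
  4 -> 'world'
  1 -> 'code'

Decoded: "world code code bar bar world code"


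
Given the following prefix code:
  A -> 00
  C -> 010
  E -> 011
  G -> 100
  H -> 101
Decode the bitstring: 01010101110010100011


Decoding step by step:
Bits 010 -> C
Bits 101 -> H
Bits 011 -> E
Bits 100 -> G
Bits 101 -> H
Bits 00 -> A
Bits 011 -> E


Decoded message: CHEGHAE


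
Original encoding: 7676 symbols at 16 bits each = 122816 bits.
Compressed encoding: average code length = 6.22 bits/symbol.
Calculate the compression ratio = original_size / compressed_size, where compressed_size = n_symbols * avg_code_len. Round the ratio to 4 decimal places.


original_size = n_symbols * orig_bits = 7676 * 16 = 122816 bits
compressed_size = n_symbols * avg_code_len = 7676 * 6.22 = 47744.72 bits
ratio = original_size / compressed_size = 122816 / 47744.72 = 2.5723

Compression ratio = 2.5723


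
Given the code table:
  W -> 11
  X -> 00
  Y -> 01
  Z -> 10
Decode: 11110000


Decoding:
11 -> W
11 -> W
00 -> X
00 -> X


Result: WWXX


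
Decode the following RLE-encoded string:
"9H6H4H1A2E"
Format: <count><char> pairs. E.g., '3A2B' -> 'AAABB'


Expanding each <count><char> pair:
  9H -> 'HHHHHHHHH'
  6H -> 'HHHHHH'
  4H -> 'HHHH'
  1A -> 'A'
  2E -> 'EE'

Decoded = HHHHHHHHHHHHHHHHHHHAEE


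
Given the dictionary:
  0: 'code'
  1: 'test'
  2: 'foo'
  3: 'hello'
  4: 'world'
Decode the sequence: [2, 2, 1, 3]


Look up each index in the dictionary:
  2 -> 'foo'
  2 -> 'foo'
  1 -> 'test'
  3 -> 'hello'

Decoded: "foo foo test hello"


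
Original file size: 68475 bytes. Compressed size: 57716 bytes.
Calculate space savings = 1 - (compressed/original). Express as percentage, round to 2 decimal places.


ratio = compressed/original = 57716/68475 = 0.842877
savings = 1 - ratio = 1 - 0.842877 = 0.157123
as a percentage: 0.157123 * 100 = 15.71%

Space savings = 1 - 57716/68475 = 15.71%


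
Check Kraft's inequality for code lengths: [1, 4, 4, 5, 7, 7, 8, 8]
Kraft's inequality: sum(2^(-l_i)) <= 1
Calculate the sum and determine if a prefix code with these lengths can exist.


Sum = 2^(-1) + 2^(-4) + 2^(-4) + 2^(-5) + 2^(-7) + 2^(-7) + 2^(-8) + 2^(-8)
    = 0.5 + 0.0625 + 0.0625 + 0.03125 + 0.0078125 + 0.0078125 + 0.00390625 + 0.00390625
    = 174/256 = 0.6796875
Since 0.6796875 <= 1, Kraft's inequality IS satisfied.
A prefix code with these lengths CAN exist.

Kraft sum = 0.6796875. Satisfied.


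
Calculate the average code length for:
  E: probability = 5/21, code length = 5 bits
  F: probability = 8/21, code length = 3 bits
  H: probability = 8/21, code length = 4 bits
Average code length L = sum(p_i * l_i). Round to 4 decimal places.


Weighted contributions p_i * l_i:
  E: (5/21) * 5 = 25/21
  F: (8/21) * 3 = 24/21
  H: (8/21) * 4 = 32/21
Sum = (25 + 24 + 32)/21 = 81/21

L = 81/21 = 3.8571 bits/symbol


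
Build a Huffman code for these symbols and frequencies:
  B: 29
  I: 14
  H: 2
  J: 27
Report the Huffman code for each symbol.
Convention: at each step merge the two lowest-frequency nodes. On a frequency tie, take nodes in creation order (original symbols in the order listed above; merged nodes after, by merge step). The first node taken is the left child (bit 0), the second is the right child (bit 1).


Huffman tree construction:
Step 1: Merge H(2) + I(14) = 16
Step 2: Merge (H+I)(16) + J(27) = 43
Step 3: Merge B(29) + ((H+I)+J)(43) = 72
Read each symbol's code off the tree from the root (left child = 0, right child = 1).

Codes:
  B: 0 (length 1)
  I: 101 (length 3)
  H: 100 (length 3)
  J: 11 (length 2)
Average code length: 131/72 = 1.8194 bits/symbol


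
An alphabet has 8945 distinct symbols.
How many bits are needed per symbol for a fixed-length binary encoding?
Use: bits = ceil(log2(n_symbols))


log2(8945) = 13.1269
Bracket: 2^13 = 8192 < 8945 <= 2^14 = 16384
So ceil(log2(8945)) = 14

bits = ceil(log2(8945)) = ceil(13.1269) = 14 bits


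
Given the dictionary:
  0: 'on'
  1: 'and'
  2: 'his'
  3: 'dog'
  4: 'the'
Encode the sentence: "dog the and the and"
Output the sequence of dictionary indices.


Look up each word in the dictionary:
  'dog' -> 3
  'the' -> 4
  'and' -> 1
  'the' -> 4
  'and' -> 1

Encoded: [3, 4, 1, 4, 1]


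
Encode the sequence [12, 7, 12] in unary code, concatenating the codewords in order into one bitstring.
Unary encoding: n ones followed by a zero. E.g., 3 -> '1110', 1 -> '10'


Encode each number as n ones followed by a terminating 0:
  12 -> 1111111111110 (13 bits)
  7 -> 11111110 (8 bits)
  12 -> 1111111111110 (13 bits)
Total length = 13 + 8 + 13 = 34 bits.

Unary([12, 7, 12]) = 1111111111110111111101111111111110 (34 bits)


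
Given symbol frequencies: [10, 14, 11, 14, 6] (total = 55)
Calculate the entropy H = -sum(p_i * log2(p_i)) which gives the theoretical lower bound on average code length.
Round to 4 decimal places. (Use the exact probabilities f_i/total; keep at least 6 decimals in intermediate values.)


Per-symbol terms -p_i * log2(p_i) with p_i = f_i/55:
  p = 10/55 = 0.181818: log2(p) = -2.459432, -p*log2(p) = 0.447169
  p = 14/55 = 0.254545: log2(p) = -1.974005, -p*log2(p) = 0.502474
  p = 11/55 = 0.200000: log2(p) = -2.321928, -p*log2(p) = 0.464386
  p = 14/55 = 0.254545: log2(p) = -1.974005, -p*log2(p) = 0.502474
  p = 6/55 = 0.109091: log2(p) = -3.196397, -p*log2(p) = 0.348698
H = 0.447169 + 0.502474 + 0.464386 + 0.502474 + 0.348698 = 2.265201

H = 2.2652 bits/symbol


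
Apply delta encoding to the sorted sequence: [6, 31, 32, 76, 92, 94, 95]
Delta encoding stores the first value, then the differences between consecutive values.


First value: 6
Deltas:
  31 - 6 = 25
  32 - 31 = 1
  76 - 32 = 44
  92 - 76 = 16
  94 - 92 = 2
  95 - 94 = 1


Delta encoded: [6, 25, 1, 44, 16, 2, 1]


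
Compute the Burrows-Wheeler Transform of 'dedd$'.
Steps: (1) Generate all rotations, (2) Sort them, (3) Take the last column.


Rotations (sorted):
  0: $dedd -> last char: d
  1: d$ded -> last char: d
  2: dd$de -> last char: e
  3: dedd$ -> last char: $
  4: edd$d -> last char: d


BWT = dde$d


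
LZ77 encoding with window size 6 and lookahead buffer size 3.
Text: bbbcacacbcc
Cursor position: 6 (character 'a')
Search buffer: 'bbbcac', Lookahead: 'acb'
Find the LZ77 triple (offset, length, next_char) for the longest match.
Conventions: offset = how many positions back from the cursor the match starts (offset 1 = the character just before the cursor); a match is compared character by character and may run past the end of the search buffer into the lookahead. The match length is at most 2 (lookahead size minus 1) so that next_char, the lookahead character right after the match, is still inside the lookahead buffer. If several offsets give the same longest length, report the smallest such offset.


Try each offset into the search buffer:
  offset=1 (pos 5, char 'c'): match length 0
  offset=2 (pos 4, char 'a'): match length 2
  offset=3 (pos 3, char 'c'): match length 0
  offset=4 (pos 2, char 'b'): match length 0
  offset=5 (pos 1, char 'b'): match length 0
  offset=6 (pos 0, char 'b'): match length 0
Longest match has length 2 at offset 2.
next_char = character at position 6 + 2 = 8 -> 'b'

Best match: offset=2, length=2 (matching 'ac' starting at position 4)
LZ77 triple: (2, 2, 'b')


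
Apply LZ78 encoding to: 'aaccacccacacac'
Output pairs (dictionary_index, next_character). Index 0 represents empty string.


LZ78 encoding steps:
Dictionary: {0: ''}
Step 1: w='' (idx 0), next='a' -> output (0, 'a'), add 'a' as idx 1
Step 2: w='a' (idx 1), next='c' -> output (1, 'c'), add 'ac' as idx 2
Step 3: w='' (idx 0), next='c' -> output (0, 'c'), add 'c' as idx 3
Step 4: w='ac' (idx 2), next='c' -> output (2, 'c'), add 'acc' as idx 4
Step 5: w='c' (idx 3), next='a' -> output (3, 'a'), add 'ca' as idx 5
Step 6: w='ca' (idx 5), next='c' -> output (5, 'c'), add 'cac' as idx 6
Step 7: w='ac' (idx 2), end of input -> output (2, '')


Encoded: [(0, 'a'), (1, 'c'), (0, 'c'), (2, 'c'), (3, 'a'), (5, 'c'), (2, '')]


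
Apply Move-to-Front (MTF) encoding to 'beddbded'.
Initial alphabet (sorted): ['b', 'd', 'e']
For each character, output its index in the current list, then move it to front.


MTF encoding:
'b': index 0 in ['b', 'd', 'e'] -> ['b', 'd', 'e']
'e': index 2 in ['b', 'd', 'e'] -> ['e', 'b', 'd']
'd': index 2 in ['e', 'b', 'd'] -> ['d', 'e', 'b']
'd': index 0 in ['d', 'e', 'b'] -> ['d', 'e', 'b']
'b': index 2 in ['d', 'e', 'b'] -> ['b', 'd', 'e']
'd': index 1 in ['b', 'd', 'e'] -> ['d', 'b', 'e']
'e': index 2 in ['d', 'b', 'e'] -> ['e', 'd', 'b']
'd': index 1 in ['e', 'd', 'b'] -> ['d', 'e', 'b']


Output: [0, 2, 2, 0, 2, 1, 2, 1]


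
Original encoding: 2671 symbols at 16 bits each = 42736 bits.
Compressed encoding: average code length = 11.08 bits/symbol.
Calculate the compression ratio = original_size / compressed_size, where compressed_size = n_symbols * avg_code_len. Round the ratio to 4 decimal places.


original_size = n_symbols * orig_bits = 2671 * 16 = 42736 bits
compressed_size = n_symbols * avg_code_len = 2671 * 11.08 = 29594.68 bits
ratio = original_size / compressed_size = 42736 / 29594.68 = 1.444

Compression ratio = 1.444


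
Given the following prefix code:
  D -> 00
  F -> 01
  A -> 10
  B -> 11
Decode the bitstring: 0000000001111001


Decoding step by step:
Bits 00 -> D
Bits 00 -> D
Bits 00 -> D
Bits 00 -> D
Bits 01 -> F
Bits 11 -> B
Bits 10 -> A
Bits 01 -> F


Decoded message: DDDDFBAF


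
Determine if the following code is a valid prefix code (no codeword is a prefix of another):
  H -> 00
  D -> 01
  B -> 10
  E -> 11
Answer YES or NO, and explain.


Checking each pair (does one codeword prefix another?):
  H='00' vs D='01': no prefix
  H='00' vs B='10': no prefix
  H='00' vs E='11': no prefix
  D='01' vs H='00': no prefix
  D='01' vs B='10': no prefix
  D='01' vs E='11': no prefix
  B='10' vs H='00': no prefix
  B='10' vs D='01': no prefix
  B='10' vs E='11': no prefix
  E='11' vs H='00': no prefix
  E='11' vs D='01': no prefix
  E='11' vs B='10': no prefix
No violation found over all pairs.

YES -- this is a valid prefix code. No codeword is a prefix of any other codeword.


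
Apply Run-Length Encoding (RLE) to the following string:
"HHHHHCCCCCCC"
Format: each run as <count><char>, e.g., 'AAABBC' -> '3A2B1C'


Scanning runs left to right:
  i=0: run of 'H' x 5 -> '5H'
  i=5: run of 'C' x 7 -> '7C'

RLE = 5H7C


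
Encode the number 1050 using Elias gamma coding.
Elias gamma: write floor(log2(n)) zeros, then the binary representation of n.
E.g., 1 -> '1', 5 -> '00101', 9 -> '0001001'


num_bits = floor(log2(1050)) + 1 = 11
leading_zeros = num_bits - 1 = 10
binary(1050) = 10000011010

Elias gamma(1050) = '0000000000' + '10000011010' = 000000000010000011010 (21 bits)


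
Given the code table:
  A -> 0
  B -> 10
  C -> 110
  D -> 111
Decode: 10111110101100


Decoding:
10 -> B
111 -> D
110 -> C
10 -> B
110 -> C
0 -> A


Result: BDCBCA


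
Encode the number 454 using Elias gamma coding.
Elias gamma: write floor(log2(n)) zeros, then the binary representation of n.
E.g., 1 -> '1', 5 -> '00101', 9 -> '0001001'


num_bits = floor(log2(454)) + 1 = 9
leading_zeros = num_bits - 1 = 8
binary(454) = 111000110

Elias gamma(454) = '00000000' + '111000110' = 00000000111000110 (17 bits)


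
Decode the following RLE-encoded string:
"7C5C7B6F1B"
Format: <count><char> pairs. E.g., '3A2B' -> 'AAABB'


Expanding each <count><char> pair:
  7C -> 'CCCCCCC'
  5C -> 'CCCCC'
  7B -> 'BBBBBBB'
  6F -> 'FFFFFF'
  1B -> 'B'

Decoded = CCCCCCCCCCCCBBBBBBBFFFFFFB


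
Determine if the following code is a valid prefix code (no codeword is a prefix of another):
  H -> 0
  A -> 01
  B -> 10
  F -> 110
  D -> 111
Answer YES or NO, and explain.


Checking each pair (does one codeword prefix another?):
  H='0' vs A='01': prefix -- VIOLATION

NO -- this is NOT a valid prefix code. H (0) is a prefix of A (01).


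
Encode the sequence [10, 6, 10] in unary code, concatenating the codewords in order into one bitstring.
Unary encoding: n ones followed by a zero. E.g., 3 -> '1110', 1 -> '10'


Encode each number as n ones followed by a terminating 0:
  10 -> 11111111110 (11 bits)
  6 -> 1111110 (7 bits)
  10 -> 11111111110 (11 bits)
Total length = 11 + 7 + 11 = 29 bits.

Unary([10, 6, 10]) = 11111111110111111011111111110 (29 bits)


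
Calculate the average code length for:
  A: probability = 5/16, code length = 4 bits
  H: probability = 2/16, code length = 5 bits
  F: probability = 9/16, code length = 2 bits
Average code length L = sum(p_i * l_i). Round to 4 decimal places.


Weighted contributions p_i * l_i:
  A: (5/16) * 4 = 20/16
  H: (2/16) * 5 = 10/16
  F: (9/16) * 2 = 18/16
Sum = (20 + 10 + 18)/16 = 48/16

L = 48/16 = 3.0000 bits/symbol


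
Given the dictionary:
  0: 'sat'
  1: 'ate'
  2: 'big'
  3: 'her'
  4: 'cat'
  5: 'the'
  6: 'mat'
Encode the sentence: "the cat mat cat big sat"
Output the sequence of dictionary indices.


Look up each word in the dictionary:
  'the' -> 5
  'cat' -> 4
  'mat' -> 6
  'cat' -> 4
  'big' -> 2
  'sat' -> 0

Encoded: [5, 4, 6, 4, 2, 0]


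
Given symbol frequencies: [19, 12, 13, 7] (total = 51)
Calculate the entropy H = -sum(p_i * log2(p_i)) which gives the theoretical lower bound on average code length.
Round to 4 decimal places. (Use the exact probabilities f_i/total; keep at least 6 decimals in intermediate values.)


Per-symbol terms -p_i * log2(p_i) with p_i = f_i/51:
  p = 19/51 = 0.372549: log2(p) = -1.424498, -p*log2(p) = 0.530695
  p = 12/51 = 0.235294: log2(p) = -2.087463, -p*log2(p) = 0.491168
  p = 13/51 = 0.254902: log2(p) = -1.971986, -p*log2(p) = 0.502663
  p = 7/51 = 0.137255: log2(p) = -2.865070, -p*log2(p) = 0.393245
H = 0.530695 + 0.491168 + 0.502663 + 0.393245 = 1.917771

H = 1.9178 bits/symbol


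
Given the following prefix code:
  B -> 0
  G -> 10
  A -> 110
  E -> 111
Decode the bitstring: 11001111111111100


Decoding step by step:
Bits 110 -> A
Bits 0 -> B
Bits 111 -> E
Bits 111 -> E
Bits 111 -> E
Bits 110 -> A
Bits 0 -> B


Decoded message: ABEEEAB


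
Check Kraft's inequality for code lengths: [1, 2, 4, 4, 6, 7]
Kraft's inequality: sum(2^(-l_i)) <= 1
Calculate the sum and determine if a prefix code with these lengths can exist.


Sum = 2^(-1) + 2^(-2) + 2^(-4) + 2^(-4) + 2^(-6) + 2^(-7)
    = 0.5 + 0.25 + 0.0625 + 0.0625 + 0.015625 + 0.0078125
    = 115/128 = 0.8984375
Since 0.8984375 <= 1, Kraft's inequality IS satisfied.
A prefix code with these lengths CAN exist.

Kraft sum = 0.8984375. Satisfied.


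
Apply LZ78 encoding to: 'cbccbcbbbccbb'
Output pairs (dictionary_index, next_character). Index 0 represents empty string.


LZ78 encoding steps:
Dictionary: {0: ''}
Step 1: w='' (idx 0), next='c' -> output (0, 'c'), add 'c' as idx 1
Step 2: w='' (idx 0), next='b' -> output (0, 'b'), add 'b' as idx 2
Step 3: w='c' (idx 1), next='c' -> output (1, 'c'), add 'cc' as idx 3
Step 4: w='b' (idx 2), next='c' -> output (2, 'c'), add 'bc' as idx 4
Step 5: w='b' (idx 2), next='b' -> output (2, 'b'), add 'bb' as idx 5
Step 6: w='bc' (idx 4), next='c' -> output (4, 'c'), add 'bcc' as idx 6
Step 7: w='bb' (idx 5), end of input -> output (5, '')


Encoded: [(0, 'c'), (0, 'b'), (1, 'c'), (2, 'c'), (2, 'b'), (4, 'c'), (5, '')]


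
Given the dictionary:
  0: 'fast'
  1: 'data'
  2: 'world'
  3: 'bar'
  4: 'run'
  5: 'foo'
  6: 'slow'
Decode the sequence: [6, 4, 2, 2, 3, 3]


Look up each index in the dictionary:
  6 -> 'slow'
  4 -> 'run'
  2 -> 'world'
  2 -> 'world'
  3 -> 'bar'
  3 -> 'bar'

Decoded: "slow run world world bar bar"


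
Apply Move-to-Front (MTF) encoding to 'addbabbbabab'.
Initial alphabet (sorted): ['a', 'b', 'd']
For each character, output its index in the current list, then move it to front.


MTF encoding:
'a': index 0 in ['a', 'b', 'd'] -> ['a', 'b', 'd']
'd': index 2 in ['a', 'b', 'd'] -> ['d', 'a', 'b']
'd': index 0 in ['d', 'a', 'b'] -> ['d', 'a', 'b']
'b': index 2 in ['d', 'a', 'b'] -> ['b', 'd', 'a']
'a': index 2 in ['b', 'd', 'a'] -> ['a', 'b', 'd']
'b': index 1 in ['a', 'b', 'd'] -> ['b', 'a', 'd']
'b': index 0 in ['b', 'a', 'd'] -> ['b', 'a', 'd']
'b': index 0 in ['b', 'a', 'd'] -> ['b', 'a', 'd']
'a': index 1 in ['b', 'a', 'd'] -> ['a', 'b', 'd']
'b': index 1 in ['a', 'b', 'd'] -> ['b', 'a', 'd']
'a': index 1 in ['b', 'a', 'd'] -> ['a', 'b', 'd']
'b': index 1 in ['a', 'b', 'd'] -> ['b', 'a', 'd']


Output: [0, 2, 0, 2, 2, 1, 0, 0, 1, 1, 1, 1]


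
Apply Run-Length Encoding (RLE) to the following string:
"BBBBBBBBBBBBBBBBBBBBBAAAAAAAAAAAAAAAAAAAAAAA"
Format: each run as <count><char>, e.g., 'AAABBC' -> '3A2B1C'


Scanning runs left to right:
  i=0: run of 'B' x 21 -> '21B'
  i=21: run of 'A' x 23 -> '23A'

RLE = 21B23A


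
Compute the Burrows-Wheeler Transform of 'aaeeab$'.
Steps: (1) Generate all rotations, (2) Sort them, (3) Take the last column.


Rotations (sorted):
  0: $aaeeab -> last char: b
  1: aaeeab$ -> last char: $
  2: ab$aaee -> last char: e
  3: aeeab$a -> last char: a
  4: b$aaeea -> last char: a
  5: eab$aae -> last char: e
  6: eeab$aa -> last char: a


BWT = b$eaaea


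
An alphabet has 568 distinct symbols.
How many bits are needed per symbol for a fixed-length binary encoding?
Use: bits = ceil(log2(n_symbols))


log2(568) = 9.1497
Bracket: 2^9 = 512 < 568 <= 2^10 = 1024
So ceil(log2(568)) = 10

bits = ceil(log2(568)) = ceil(9.1497) = 10 bits


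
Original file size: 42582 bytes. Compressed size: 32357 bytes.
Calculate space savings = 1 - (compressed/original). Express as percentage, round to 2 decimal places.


ratio = compressed/original = 32357/42582 = 0.759875
savings = 1 - ratio = 1 - 0.759875 = 0.240125
as a percentage: 0.240125 * 100 = 24.01%

Space savings = 1 - 32357/42582 = 24.01%


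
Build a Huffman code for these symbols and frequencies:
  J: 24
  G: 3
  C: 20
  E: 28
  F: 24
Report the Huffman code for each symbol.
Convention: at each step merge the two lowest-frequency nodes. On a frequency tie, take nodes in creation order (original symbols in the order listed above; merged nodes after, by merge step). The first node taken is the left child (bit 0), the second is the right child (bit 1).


Huffman tree construction:
Step 1: Merge G(3) + C(20) = 23
Step 2: Merge (G+C)(23) + J(24) = 47
Step 3: Merge F(24) + E(28) = 52
Step 4: Merge ((G+C)+J)(47) + (F+E)(52) = 99
Read each symbol's code off the tree from the root (left child = 0, right child = 1).

Codes:
  J: 01 (length 2)
  G: 000 (length 3)
  C: 001 (length 3)
  E: 11 (length 2)
  F: 10 (length 2)
Average code length: 221/99 = 2.2323 bits/symbol


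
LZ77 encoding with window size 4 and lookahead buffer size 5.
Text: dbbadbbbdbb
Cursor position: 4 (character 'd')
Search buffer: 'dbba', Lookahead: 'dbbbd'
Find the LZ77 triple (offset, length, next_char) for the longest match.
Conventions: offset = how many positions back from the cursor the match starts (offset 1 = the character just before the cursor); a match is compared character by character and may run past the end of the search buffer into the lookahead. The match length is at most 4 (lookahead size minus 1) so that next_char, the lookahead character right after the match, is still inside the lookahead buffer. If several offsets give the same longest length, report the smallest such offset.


Try each offset into the search buffer:
  offset=1 (pos 3, char 'a'): match length 0
  offset=2 (pos 2, char 'b'): match length 0
  offset=3 (pos 1, char 'b'): match length 0
  offset=4 (pos 0, char 'd'): match length 3
Longest match has length 3 at offset 4.
next_char = character at position 4 + 3 = 7 -> 'b'

Best match: offset=4, length=3 (matching 'dbb' starting at position 0)
LZ77 triple: (4, 3, 'b')


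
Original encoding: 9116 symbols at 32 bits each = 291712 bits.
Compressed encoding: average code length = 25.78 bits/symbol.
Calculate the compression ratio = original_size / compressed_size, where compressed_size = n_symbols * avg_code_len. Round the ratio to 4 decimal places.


original_size = n_symbols * orig_bits = 9116 * 32 = 291712 bits
compressed_size = n_symbols * avg_code_len = 9116 * 25.78 = 235010.48 bits
ratio = original_size / compressed_size = 291712 / 235010.48 = 1.2413

Compression ratio = 1.2413


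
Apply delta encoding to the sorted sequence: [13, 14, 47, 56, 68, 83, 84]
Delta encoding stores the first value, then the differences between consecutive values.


First value: 13
Deltas:
  14 - 13 = 1
  47 - 14 = 33
  56 - 47 = 9
  68 - 56 = 12
  83 - 68 = 15
  84 - 83 = 1


Delta encoded: [13, 1, 33, 9, 12, 15, 1]


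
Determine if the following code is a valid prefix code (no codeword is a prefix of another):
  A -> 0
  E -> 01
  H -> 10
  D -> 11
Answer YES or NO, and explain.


Checking each pair (does one codeword prefix another?):
  A='0' vs E='01': prefix -- VIOLATION

NO -- this is NOT a valid prefix code. A (0) is a prefix of E (01).


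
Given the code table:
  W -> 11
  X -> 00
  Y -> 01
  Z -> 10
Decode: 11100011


Decoding:
11 -> W
10 -> Z
00 -> X
11 -> W


Result: WZXW


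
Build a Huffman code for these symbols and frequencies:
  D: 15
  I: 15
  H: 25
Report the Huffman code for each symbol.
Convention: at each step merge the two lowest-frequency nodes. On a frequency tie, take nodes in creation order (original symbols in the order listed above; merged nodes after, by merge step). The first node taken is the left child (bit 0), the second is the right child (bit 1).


Huffman tree construction:
Step 1: Merge D(15) + I(15) = 30
Step 2: Merge H(25) + (D+I)(30) = 55
Read each symbol's code off the tree from the root (left child = 0, right child = 1).

Codes:
  D: 10 (length 2)
  I: 11 (length 2)
  H: 0 (length 1)
Average code length: 85/55 = 1.5455 bits/symbol


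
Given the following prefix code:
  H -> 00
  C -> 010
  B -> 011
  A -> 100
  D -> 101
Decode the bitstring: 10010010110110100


Decoding step by step:
Bits 100 -> A
Bits 100 -> A
Bits 101 -> D
Bits 101 -> D
Bits 101 -> D
Bits 00 -> H


Decoded message: AADDDH


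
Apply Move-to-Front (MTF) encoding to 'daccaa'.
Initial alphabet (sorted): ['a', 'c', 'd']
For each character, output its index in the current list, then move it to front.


MTF encoding:
'd': index 2 in ['a', 'c', 'd'] -> ['d', 'a', 'c']
'a': index 1 in ['d', 'a', 'c'] -> ['a', 'd', 'c']
'c': index 2 in ['a', 'd', 'c'] -> ['c', 'a', 'd']
'c': index 0 in ['c', 'a', 'd'] -> ['c', 'a', 'd']
'a': index 1 in ['c', 'a', 'd'] -> ['a', 'c', 'd']
'a': index 0 in ['a', 'c', 'd'] -> ['a', 'c', 'd']


Output: [2, 1, 2, 0, 1, 0]


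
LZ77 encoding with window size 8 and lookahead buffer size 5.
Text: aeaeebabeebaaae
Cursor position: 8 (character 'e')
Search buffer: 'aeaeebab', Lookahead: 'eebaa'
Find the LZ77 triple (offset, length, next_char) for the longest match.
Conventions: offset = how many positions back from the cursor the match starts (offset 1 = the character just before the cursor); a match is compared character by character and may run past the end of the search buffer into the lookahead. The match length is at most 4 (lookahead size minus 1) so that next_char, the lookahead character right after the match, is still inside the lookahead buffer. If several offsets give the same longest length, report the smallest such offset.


Try each offset into the search buffer:
  offset=1 (pos 7, char 'b'): match length 0
  offset=2 (pos 6, char 'a'): match length 0
  offset=3 (pos 5, char 'b'): match length 0
  offset=4 (pos 4, char 'e'): match length 1
  offset=5 (pos 3, char 'e'): match length 4
  offset=6 (pos 2, char 'a'): match length 0
  offset=7 (pos 1, char 'e'): match length 1
  offset=8 (pos 0, char 'a'): match length 0
Longest match has length 4 at offset 5.
next_char = character at position 8 + 4 = 12 -> 'a'

Best match: offset=5, length=4 (matching 'eeba' starting at position 3)
LZ77 triple: (5, 4, 'a')


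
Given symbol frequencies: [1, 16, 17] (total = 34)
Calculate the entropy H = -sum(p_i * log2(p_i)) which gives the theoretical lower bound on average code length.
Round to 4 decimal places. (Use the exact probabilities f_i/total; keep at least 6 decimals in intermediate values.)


Per-symbol terms -p_i * log2(p_i) with p_i = f_i/34:
  p = 1/34 = 0.029412: log2(p) = -5.087463, -p*log2(p) = 0.149631
  p = 16/34 = 0.470588: log2(p) = -1.087463, -p*log2(p) = 0.511747
  p = 17/34 = 0.500000: log2(p) = -1.000000, -p*log2(p) = 0.500000
H = 0.149631 + 0.511747 + 0.500000 = 1.161378

H = 1.1614 bits/symbol


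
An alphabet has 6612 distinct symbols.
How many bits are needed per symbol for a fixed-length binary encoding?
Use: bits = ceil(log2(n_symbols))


log2(6612) = 12.6909
Bracket: 2^12 = 4096 < 6612 <= 2^13 = 8192
So ceil(log2(6612)) = 13

bits = ceil(log2(6612)) = ceil(12.6909) = 13 bits


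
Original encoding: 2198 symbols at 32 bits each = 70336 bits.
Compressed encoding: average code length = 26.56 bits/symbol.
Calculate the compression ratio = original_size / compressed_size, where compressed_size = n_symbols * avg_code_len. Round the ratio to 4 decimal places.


original_size = n_symbols * orig_bits = 2198 * 32 = 70336 bits
compressed_size = n_symbols * avg_code_len = 2198 * 26.56 = 58378.88 bits
ratio = original_size / compressed_size = 70336 / 58378.88 = 1.2048

Compression ratio = 1.2048


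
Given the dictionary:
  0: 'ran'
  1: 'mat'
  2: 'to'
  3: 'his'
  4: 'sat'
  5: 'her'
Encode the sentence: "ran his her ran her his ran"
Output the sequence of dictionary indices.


Look up each word in the dictionary:
  'ran' -> 0
  'his' -> 3
  'her' -> 5
  'ran' -> 0
  'her' -> 5
  'his' -> 3
  'ran' -> 0

Encoded: [0, 3, 5, 0, 5, 3, 0]


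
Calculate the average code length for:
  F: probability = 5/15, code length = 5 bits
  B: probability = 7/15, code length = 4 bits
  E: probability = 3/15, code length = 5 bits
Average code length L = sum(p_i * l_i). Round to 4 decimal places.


Weighted contributions p_i * l_i:
  F: (5/15) * 5 = 25/15
  B: (7/15) * 4 = 28/15
  E: (3/15) * 5 = 15/15
Sum = (25 + 28 + 15)/15 = 68/15

L = 68/15 = 4.5333 bits/symbol


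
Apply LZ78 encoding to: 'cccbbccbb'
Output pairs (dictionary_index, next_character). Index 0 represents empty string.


LZ78 encoding steps:
Dictionary: {0: ''}
Step 1: w='' (idx 0), next='c' -> output (0, 'c'), add 'c' as idx 1
Step 2: w='c' (idx 1), next='c' -> output (1, 'c'), add 'cc' as idx 2
Step 3: w='' (idx 0), next='b' -> output (0, 'b'), add 'b' as idx 3
Step 4: w='b' (idx 3), next='c' -> output (3, 'c'), add 'bc' as idx 4
Step 5: w='c' (idx 1), next='b' -> output (1, 'b'), add 'cb' as idx 5
Step 6: w='b' (idx 3), end of input -> output (3, '')


Encoded: [(0, 'c'), (1, 'c'), (0, 'b'), (3, 'c'), (1, 'b'), (3, '')]


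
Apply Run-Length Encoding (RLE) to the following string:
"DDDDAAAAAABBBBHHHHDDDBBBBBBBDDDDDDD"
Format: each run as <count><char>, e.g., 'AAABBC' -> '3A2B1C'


Scanning runs left to right:
  i=0: run of 'D' x 4 -> '4D'
  i=4: run of 'A' x 6 -> '6A'
  i=10: run of 'B' x 4 -> '4B'
  i=14: run of 'H' x 4 -> '4H'
  i=18: run of 'D' x 3 -> '3D'
  i=21: run of 'B' x 7 -> '7B'
  i=28: run of 'D' x 7 -> '7D'

RLE = 4D6A4B4H3D7B7D


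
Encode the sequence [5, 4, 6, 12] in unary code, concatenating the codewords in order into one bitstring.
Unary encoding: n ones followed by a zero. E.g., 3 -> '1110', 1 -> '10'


Encode each number as n ones followed by a terminating 0:
  5 -> 111110 (6 bits)
  4 -> 11110 (5 bits)
  6 -> 1111110 (7 bits)
  12 -> 1111111111110 (13 bits)
Total length = 6 + 5 + 7 + 13 = 31 bits.

Unary([5, 4, 6, 12]) = 1111101111011111101111111111110 (31 bits)


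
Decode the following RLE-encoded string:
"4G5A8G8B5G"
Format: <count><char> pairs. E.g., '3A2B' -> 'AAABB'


Expanding each <count><char> pair:
  4G -> 'GGGG'
  5A -> 'AAAAA'
  8G -> 'GGGGGGGG'
  8B -> 'BBBBBBBB'
  5G -> 'GGGGG'

Decoded = GGGGAAAAAGGGGGGGGBBBBBBBBGGGGG


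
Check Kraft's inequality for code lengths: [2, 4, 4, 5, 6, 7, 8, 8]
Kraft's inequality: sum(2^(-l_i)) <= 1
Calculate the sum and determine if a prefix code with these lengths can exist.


Sum = 2^(-2) + 2^(-4) + 2^(-4) + 2^(-5) + 2^(-6) + 2^(-7) + 2^(-8) + 2^(-8)
    = 0.25 + 0.0625 + 0.0625 + 0.03125 + 0.015625 + 0.0078125 + 0.00390625 + 0.00390625
    = 112/256 = 0.4375
Since 0.4375 <= 1, Kraft's inequality IS satisfied.
A prefix code with these lengths CAN exist.

Kraft sum = 0.4375. Satisfied.


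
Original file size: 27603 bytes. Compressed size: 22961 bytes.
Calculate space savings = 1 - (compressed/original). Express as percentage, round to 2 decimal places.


ratio = compressed/original = 22961/27603 = 0.83183
savings = 1 - ratio = 1 - 0.83183 = 0.16817
as a percentage: 0.16817 * 100 = 16.82%

Space savings = 1 - 22961/27603 = 16.82%


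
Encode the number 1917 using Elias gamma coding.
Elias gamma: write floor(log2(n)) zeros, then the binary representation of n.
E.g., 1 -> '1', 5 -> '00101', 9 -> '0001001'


num_bits = floor(log2(1917)) + 1 = 11
leading_zeros = num_bits - 1 = 10
binary(1917) = 11101111101

Elias gamma(1917) = '0000000000' + '11101111101' = 000000000011101111101 (21 bits)


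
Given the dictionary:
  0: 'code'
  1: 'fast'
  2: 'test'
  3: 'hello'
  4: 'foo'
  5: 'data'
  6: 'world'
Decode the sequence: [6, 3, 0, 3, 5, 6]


Look up each index in the dictionary:
  6 -> 'world'
  3 -> 'hello'
  0 -> 'code'
  3 -> 'hello'
  5 -> 'data'
  6 -> 'world'

Decoded: "world hello code hello data world"


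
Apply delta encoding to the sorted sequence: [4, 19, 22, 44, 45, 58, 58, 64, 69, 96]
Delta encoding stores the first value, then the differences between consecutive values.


First value: 4
Deltas:
  19 - 4 = 15
  22 - 19 = 3
  44 - 22 = 22
  45 - 44 = 1
  58 - 45 = 13
  58 - 58 = 0
  64 - 58 = 6
  69 - 64 = 5
  96 - 69 = 27


Delta encoded: [4, 15, 3, 22, 1, 13, 0, 6, 5, 27]


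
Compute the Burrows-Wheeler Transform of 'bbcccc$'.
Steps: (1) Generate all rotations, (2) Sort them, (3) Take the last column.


Rotations (sorted):
  0: $bbcccc -> last char: c
  1: bbcccc$ -> last char: $
  2: bcccc$b -> last char: b
  3: c$bbccc -> last char: c
  4: cc$bbcc -> last char: c
  5: ccc$bbc -> last char: c
  6: cccc$bb -> last char: b


BWT = c$bcccb


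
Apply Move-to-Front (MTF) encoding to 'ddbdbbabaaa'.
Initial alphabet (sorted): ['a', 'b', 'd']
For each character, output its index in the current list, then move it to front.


MTF encoding:
'd': index 2 in ['a', 'b', 'd'] -> ['d', 'a', 'b']
'd': index 0 in ['d', 'a', 'b'] -> ['d', 'a', 'b']
'b': index 2 in ['d', 'a', 'b'] -> ['b', 'd', 'a']
'd': index 1 in ['b', 'd', 'a'] -> ['d', 'b', 'a']
'b': index 1 in ['d', 'b', 'a'] -> ['b', 'd', 'a']
'b': index 0 in ['b', 'd', 'a'] -> ['b', 'd', 'a']
'a': index 2 in ['b', 'd', 'a'] -> ['a', 'b', 'd']
'b': index 1 in ['a', 'b', 'd'] -> ['b', 'a', 'd']
'a': index 1 in ['b', 'a', 'd'] -> ['a', 'b', 'd']
'a': index 0 in ['a', 'b', 'd'] -> ['a', 'b', 'd']
'a': index 0 in ['a', 'b', 'd'] -> ['a', 'b', 'd']


Output: [2, 0, 2, 1, 1, 0, 2, 1, 1, 0, 0]


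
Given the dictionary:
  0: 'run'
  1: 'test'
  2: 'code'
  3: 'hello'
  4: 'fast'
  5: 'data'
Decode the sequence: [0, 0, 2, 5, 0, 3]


Look up each index in the dictionary:
  0 -> 'run'
  0 -> 'run'
  2 -> 'code'
  5 -> 'data'
  0 -> 'run'
  3 -> 'hello'

Decoded: "run run code data run hello"


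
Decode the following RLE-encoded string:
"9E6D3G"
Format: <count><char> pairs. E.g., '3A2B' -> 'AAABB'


Expanding each <count><char> pair:
  9E -> 'EEEEEEEEE'
  6D -> 'DDDDDD'
  3G -> 'GGG'

Decoded = EEEEEEEEEDDDDDDGGG


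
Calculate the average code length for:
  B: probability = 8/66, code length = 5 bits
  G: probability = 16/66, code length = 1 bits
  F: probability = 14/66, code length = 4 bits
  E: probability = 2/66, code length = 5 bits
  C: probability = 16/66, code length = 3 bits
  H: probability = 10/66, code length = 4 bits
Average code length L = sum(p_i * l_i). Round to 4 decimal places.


Weighted contributions p_i * l_i:
  B: (8/66) * 5 = 40/66
  G: (16/66) * 1 = 16/66
  F: (14/66) * 4 = 56/66
  E: (2/66) * 5 = 10/66
  C: (16/66) * 3 = 48/66
  H: (10/66) * 4 = 40/66
Sum = (40 + 16 + 56 + 10 + 48 + 40)/66 = 210/66

L = 210/66 = 3.1818 bits/symbol


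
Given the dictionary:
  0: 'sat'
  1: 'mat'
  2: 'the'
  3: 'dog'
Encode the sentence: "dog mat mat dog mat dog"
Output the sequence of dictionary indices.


Look up each word in the dictionary:
  'dog' -> 3
  'mat' -> 1
  'mat' -> 1
  'dog' -> 3
  'mat' -> 1
  'dog' -> 3

Encoded: [3, 1, 1, 3, 1, 3]


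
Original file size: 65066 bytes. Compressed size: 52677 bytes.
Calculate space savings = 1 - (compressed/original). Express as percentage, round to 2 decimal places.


ratio = compressed/original = 52677/65066 = 0.809593
savings = 1 - ratio = 1 - 0.809593 = 0.190407
as a percentage: 0.190407 * 100 = 19.04%

Space savings = 1 - 52677/65066 = 19.04%
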